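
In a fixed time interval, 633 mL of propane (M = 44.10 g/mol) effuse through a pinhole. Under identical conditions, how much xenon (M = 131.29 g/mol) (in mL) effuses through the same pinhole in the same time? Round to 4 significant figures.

366.9 mL

Using Graham's law: rate_Xe/rate_C₃H₈ = √(M_C₃H₈/M_Xe) = √(44.10/131.29) = √0.3359 = 0.5796.
So the volume for Xe is 633 × 0.5796 = 366.9 mL.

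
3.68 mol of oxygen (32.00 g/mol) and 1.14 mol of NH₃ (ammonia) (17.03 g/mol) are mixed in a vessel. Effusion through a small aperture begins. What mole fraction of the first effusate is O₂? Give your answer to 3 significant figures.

Effusion rate of each component ∝ n_i/√M_i (partial pressure × 1/√M).
x_O₂(eff) = (n_O₂/√M_O₂) / (n_O₂/√M_O₂ + n_NH₃/√M_NH₃)
= (3.68/√32.00) / (3.68/√32.00 + 1.14/√17.03) = 0.6505/(0.6505 + 0.2762) = 0.702.

0.702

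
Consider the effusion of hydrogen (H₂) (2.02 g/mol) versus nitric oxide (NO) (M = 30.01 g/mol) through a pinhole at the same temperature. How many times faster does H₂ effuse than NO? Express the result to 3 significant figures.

By Graham's law, rate_H₂/rate_NO = √(M_NO/M_H₂) = √(30.01/2.02) = √14.86 = 3.85.

3.85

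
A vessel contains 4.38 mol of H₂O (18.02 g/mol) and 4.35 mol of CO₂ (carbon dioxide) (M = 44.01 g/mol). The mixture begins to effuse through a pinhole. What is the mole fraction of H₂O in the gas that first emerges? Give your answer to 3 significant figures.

Rate_i ∝ x_i/√M_i (Graham's law weighted by mole fraction), so the effusate composition follows n_i/√M_i.
Mole fraction of H₂O in the effusate = (n_H₂O/√M_H₂O) / (n_H₂O/√M_H₂O + n_CO₂/√M_CO₂)
= (4.38/√18.02) / (4.38/√18.02 + 4.35/√44.01) = 1.032/(1.032 + 0.6557) = 0.611.

0.611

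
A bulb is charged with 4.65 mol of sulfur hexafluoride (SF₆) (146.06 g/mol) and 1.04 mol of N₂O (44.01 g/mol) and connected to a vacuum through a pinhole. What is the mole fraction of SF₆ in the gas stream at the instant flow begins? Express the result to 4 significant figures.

The effusion rate of species i is ∝ p_i/√M_i ∝ n_i/√M_i.
So x_SF₆ in the escaping gas = (n_SF₆/√M_SF₆) / Σ(n_i/√M_i)
= (4.65/√146.06) / (4.65/√146.06 + 1.04/√44.01) = 0.3848/(0.3848 + 0.1568) = 0.7105.

0.7105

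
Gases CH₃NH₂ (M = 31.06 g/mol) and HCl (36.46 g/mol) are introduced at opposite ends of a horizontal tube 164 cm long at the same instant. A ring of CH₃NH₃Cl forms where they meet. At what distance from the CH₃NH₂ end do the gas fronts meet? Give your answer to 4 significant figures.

85.28 cm

Distances travelled in equal time are proportional to diffusion rates, so d_CH₃NH₂/d_HCl = √(M_HCl/M_CH₃NH₂) = √(36.46/31.06) = 1.083.
With d_CH₃NH₂ + d_HCl = 164 cm, d_HCl = 164/(1 + 1.083) = 78.72 cm.
d_CH₃NH₂ = 164 − 78.72 = 85.28 cm.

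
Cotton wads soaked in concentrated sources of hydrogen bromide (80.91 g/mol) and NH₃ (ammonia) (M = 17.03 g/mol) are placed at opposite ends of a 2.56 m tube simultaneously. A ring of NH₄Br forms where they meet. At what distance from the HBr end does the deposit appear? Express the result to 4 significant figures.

The fronts meet when d_HBr + d_NH₃ = L with d_HBr/d_NH₃ = √(M_NH₃/M_HBr) (Graham's law). Here √(M_NH₃/M_HBr) = √(17.03/80.91) = 0.4588.
With d_HBr + d_NH₃ = 2.56 m, d_NH₃ = 2.56/(1 + 0.4588) = 1.755 m.
d_HBr = 2.56 − 1.755 = 0.8051 m.

0.8051 m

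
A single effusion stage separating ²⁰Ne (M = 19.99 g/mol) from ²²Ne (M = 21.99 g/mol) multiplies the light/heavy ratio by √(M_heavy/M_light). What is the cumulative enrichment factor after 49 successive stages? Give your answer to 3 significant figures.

10.3

Overall factor = α^49 with α = √(21.99/19.99), i.e. (21.99/19.99)^(49/2).
= 1.10005^(49/2) = 10.3.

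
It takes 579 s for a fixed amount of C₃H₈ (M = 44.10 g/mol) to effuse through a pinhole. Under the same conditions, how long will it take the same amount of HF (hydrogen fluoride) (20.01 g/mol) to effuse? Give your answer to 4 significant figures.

Since effusion rate ∝ 1/√M, t_HF/t_C₃H₈ = √(M_HF/M_C₃H₈) = √(20.01/44.10) = √0.4537 = 0.6736.
So the time for HF is 579 × 0.6736 = 390.0 s.

390.0 s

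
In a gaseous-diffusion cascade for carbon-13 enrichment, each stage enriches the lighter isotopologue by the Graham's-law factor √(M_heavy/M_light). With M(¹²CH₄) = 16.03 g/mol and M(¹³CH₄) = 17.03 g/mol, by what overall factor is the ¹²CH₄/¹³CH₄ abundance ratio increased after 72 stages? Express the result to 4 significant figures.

8.833

The single-stage factor is √(M_heavy/M_light), so 72 stages give [√(17.03/16.03)]^72 = (17.03/16.03)^(72/2).
= 1.06238^36 = 8.833.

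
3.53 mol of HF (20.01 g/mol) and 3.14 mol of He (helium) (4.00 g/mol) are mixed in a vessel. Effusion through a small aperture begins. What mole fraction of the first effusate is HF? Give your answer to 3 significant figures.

Rate_i ∝ x_i/√M_i (Graham's law weighted by mole fraction), so the effusate composition follows n_i/√M_i.
So x_HF in the escaping gas = (n_HF/√M_HF) / Σ(n_i/√M_i)
= (3.53/√20.01) / (3.53/√20.01 + 3.14/√4.00) = 0.7891/(0.7891 + 1.570) = 0.335.

0.335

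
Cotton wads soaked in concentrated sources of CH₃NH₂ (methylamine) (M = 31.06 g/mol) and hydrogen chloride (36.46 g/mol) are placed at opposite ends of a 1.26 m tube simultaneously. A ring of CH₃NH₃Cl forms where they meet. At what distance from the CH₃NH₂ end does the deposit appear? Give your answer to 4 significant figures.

Graham's law gives d_CH₃NH₂/d_HCl = rate_CH₃NH₂/rate_HCl = √(M_HCl/M_CH₃NH₂) = √(36.46/31.06) = 1.083.
With d_CH₃NH₂ + d_HCl = 1.26 m, d_HCl = 1.26/(1 + 1.083) = 0.6048 m.
d_CH₃NH₂ = 1.26 − 0.6048 = 0.6552 m.

0.6552 m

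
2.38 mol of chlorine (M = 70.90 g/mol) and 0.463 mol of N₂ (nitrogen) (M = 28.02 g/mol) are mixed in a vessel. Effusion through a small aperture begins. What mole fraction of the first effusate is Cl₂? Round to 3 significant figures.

The effusion rate of species i is ∝ p_i/√M_i ∝ n_i/√M_i.
Mole fraction of Cl₂ in the effusate = (n_Cl₂/√M_Cl₂) / (n_Cl₂/√M_Cl₂ + n_N₂/√M_N₂)
= (2.38/√70.90) / (2.38/√70.90 + 0.463/√28.02) = 0.2827/(0.2827 + 0.08747) = 0.764.

0.764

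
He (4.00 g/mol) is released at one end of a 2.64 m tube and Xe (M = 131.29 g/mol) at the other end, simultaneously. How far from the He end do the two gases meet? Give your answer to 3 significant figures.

Graham's law gives d_He/d_Xe = rate_He/rate_Xe = √(M_Xe/M_He) = √(131.29/4.00) = 5.729.
With d_He + d_Xe = 2.64 m, d_Xe = 2.64/(1 + 5.729) = 0.3923 m.
d_He = 2.64 − 0.3923 = 2.25 m.

2.25 m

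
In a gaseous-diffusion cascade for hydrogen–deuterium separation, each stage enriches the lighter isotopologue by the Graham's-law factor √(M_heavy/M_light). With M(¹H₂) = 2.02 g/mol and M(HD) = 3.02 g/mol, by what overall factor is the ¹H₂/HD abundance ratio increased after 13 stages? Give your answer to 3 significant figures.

13.7

The single-stage factor is √(M_heavy/M_light), so 13 stages give [√(3.02/2.02)]^13 = (3.02/2.02)^(13/2).
= 1.49505^(13/2) = 13.7.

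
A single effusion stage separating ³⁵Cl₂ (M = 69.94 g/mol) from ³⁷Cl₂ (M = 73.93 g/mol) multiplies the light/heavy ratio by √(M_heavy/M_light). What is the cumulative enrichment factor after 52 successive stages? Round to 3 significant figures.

The single-stage factor is √(M_heavy/M_light), so 52 stages give [√(73.93/69.94)]^52 = (73.93/69.94)^(52/2).
= 1.05705^26 = 4.23.

4.23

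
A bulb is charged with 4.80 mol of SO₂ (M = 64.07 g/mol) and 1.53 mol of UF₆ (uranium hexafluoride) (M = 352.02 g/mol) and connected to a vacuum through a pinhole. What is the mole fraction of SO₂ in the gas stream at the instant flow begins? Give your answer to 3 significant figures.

0.880

Rate_i ∝ x_i/√M_i (Graham's law weighted by mole fraction), so the effusate composition follows n_i/√M_i.
x_SO₂(eff) = (n_SO₂/√M_SO₂) / (n_SO₂/√M_SO₂ + n_UF₆/√M_UF₆)
= (4.80/√64.07) / (4.80/√64.07 + 1.53/√352.02) = 0.5997/(0.5997 + 0.08155) = 0.880.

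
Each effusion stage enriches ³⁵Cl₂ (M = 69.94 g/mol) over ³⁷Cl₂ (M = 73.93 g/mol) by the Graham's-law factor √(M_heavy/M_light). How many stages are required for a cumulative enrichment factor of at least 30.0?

Single-stage factor α = √(73.93/69.94), so ln α = ½ ln(1.05705) = 0.02774.
Need α^N ≥ 30.0 ⇒ N ≥ ln(30.0) / ln α = 3.401 / 0.02774 = 122.61.
Rounding up, N = 123 stages.

123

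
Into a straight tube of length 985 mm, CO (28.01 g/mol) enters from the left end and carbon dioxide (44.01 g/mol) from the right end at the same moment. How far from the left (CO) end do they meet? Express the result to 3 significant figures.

548 mm

In equal time, each gas travels a distance ∝ its rate ∝ 1/√M, so d_CO/d_CO₂ = √(M_CO₂/M_CO) = √(44.01/28.01) = 1.253.
With d_CO + d_CO₂ = 985 mm, d_CO₂ = 985/(1 + 1.253) = 437.1 mm.
d_CO = 985 − 437.1 = 548 mm.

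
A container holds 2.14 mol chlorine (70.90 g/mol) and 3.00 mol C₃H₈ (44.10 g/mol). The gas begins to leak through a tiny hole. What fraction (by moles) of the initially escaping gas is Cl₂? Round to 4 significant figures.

0.3600

The effusion rate of species i is ∝ p_i/√M_i ∝ n_i/√M_i.
Mole fraction of Cl₂ in the effusate = (n_Cl₂/√M_Cl₂) / (n_Cl₂/√M_Cl₂ + n_C₃H₈/√M_C₃H₈)
= (2.14/√70.90) / (2.14/√70.90 + 3.00/√44.10) = 0.2542/(0.2542 + 0.4518) = 0.3600.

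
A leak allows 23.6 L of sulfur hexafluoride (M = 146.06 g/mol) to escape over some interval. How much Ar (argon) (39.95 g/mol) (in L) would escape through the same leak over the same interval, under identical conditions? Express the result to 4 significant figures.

45.13 L

Since effusion rate ∝ 1/√M, rate_Ar/rate_SF₆ = √(M_SF₆/M_Ar) = √(146.06/39.95) = √3.656 = 1.912.
So the volume for Ar is 23.6 × 1.912 = 45.13 L.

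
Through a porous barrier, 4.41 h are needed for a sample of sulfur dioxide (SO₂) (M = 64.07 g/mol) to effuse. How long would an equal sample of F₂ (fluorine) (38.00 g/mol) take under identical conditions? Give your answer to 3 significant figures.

3.40 h

Using Graham's law: t_F₂/t_SO₂ = √(M_F₂/M_SO₂) = √(38.00/64.07) = √0.5931 = 0.7701.
So the time for F₂ is 4.41 × 0.7701 = 3.40 h.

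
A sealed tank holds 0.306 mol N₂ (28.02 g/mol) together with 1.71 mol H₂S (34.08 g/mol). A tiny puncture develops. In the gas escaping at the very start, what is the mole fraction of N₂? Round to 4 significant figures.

Each component's effusion rate ∝ (its partial pressure)·(1/√M) ∝ n_i/√M_i.
Mole fraction of N₂ in the effusate = (n_N₂/√M_N₂) / (n_N₂/√M_N₂ + n_H₂S/√M_H₂S)
= (0.306/√28.02) / (0.306/√28.02 + 1.71/√34.08) = 0.05781/(0.05781 + 0.2929) = 0.1648.

0.1648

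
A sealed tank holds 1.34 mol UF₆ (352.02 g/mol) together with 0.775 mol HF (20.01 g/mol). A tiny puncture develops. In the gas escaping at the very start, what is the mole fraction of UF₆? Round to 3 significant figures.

0.292

The effusion rate of species i is ∝ p_i/√M_i ∝ n_i/√M_i.
x_UF₆(eff) = (n_UF₆/√M_UF₆) / (n_UF₆/√M_UF₆ + n_HF/√M_HF)
= (1.34/√352.02) / (1.34/√352.02 + 0.775/√20.01) = 0.07142/(0.07142 + 0.1733) = 0.292.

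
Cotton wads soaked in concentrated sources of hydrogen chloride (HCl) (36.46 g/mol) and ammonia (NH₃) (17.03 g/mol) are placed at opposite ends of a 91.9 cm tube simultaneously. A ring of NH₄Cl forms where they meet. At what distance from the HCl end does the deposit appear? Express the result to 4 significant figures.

The fronts meet when d_HCl + d_NH₃ = L with d_HCl/d_NH₃ = √(M_NH₃/M_HCl) (Graham's law). Here √(M_NH₃/M_HCl) = √(17.03/36.46) = 0.6834.
With d_HCl + d_NH₃ = 91.9 cm, d_NH₃ = 91.9/(1 + 0.6834) = 54.59 cm.
d_HCl = 91.9 − 54.59 = 37.31 cm.

37.31 cm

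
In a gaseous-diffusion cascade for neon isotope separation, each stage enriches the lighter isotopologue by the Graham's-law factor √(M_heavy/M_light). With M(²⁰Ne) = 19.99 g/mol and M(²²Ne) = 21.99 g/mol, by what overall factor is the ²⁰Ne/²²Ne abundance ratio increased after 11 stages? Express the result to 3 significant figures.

1.69

After 11 stages the ratio has grown by (√(21.99/19.99))^11 = (21.99/19.99)^(11/2).
= 1.10005^(11/2) = 1.69.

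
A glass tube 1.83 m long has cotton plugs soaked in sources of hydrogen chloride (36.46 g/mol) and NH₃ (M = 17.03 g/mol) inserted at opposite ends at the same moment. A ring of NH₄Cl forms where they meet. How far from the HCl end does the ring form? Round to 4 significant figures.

0.7429 m

Distances travelled in equal time are proportional to diffusion rates, so d_HCl/d_NH₃ = √(M_NH₃/M_HCl) = √(17.03/36.46) = 0.6834.
With d_HCl + d_NH₃ = 1.83 m, d_NH₃ = 1.83/(1 + 0.6834) = 1.087 m.
d_HCl = 1.83 − 1.087 = 0.7429 m.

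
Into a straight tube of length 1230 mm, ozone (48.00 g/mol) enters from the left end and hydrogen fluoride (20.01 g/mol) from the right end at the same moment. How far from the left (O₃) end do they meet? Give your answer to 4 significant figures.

The fronts meet when d_O₃ + d_HF = L with d_O₃/d_HF = √(M_HF/M_O₃) (Graham's law). Here √(M_HF/M_O₃) = √(20.01/48.00) = 0.6457.
With d_O₃ + d_HF = 1230 mm, d_HF = 1230/(1 + 0.6457) = 747.4 mm.
d_O₃ = 1230 − 747.4 = 482.6 mm.

482.6 mm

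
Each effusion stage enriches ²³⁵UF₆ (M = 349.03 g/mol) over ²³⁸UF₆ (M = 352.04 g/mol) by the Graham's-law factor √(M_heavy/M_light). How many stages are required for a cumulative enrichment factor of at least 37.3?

Single-stage factor α = √(352.04/349.03), so ln α = ½ ln(1.00862) = 0.004293.
Need α^N ≥ 37.3 ⇒ N ≥ ln(37.3) / ln α = 3.619 / 0.004293 = 842.91.
Minimum whole number of stages: N = 843.

843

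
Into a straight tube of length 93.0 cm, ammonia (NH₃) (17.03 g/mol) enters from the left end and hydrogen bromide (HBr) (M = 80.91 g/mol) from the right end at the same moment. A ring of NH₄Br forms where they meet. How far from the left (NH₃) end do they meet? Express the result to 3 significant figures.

63.8 cm

Graham's law gives d_NH₃/d_HBr = rate_NH₃/rate_HBr = √(M_HBr/M_NH₃) = √(80.91/17.03) = 2.180.
With d_NH₃ + d_HBr = 93.0 cm, d_HBr = 93.0/(1 + 2.180) = 29.25 cm.
d_NH₃ = 93.0 − 29.25 = 63.8 cm.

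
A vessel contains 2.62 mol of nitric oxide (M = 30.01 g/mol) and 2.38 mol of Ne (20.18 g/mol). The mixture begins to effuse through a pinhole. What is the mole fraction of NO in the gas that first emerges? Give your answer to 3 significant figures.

0.474

Rate_i ∝ x_i/√M_i (Graham's law weighted by mole fraction), so the effusate composition follows n_i/√M_i.
So x_NO in the escaping gas = (n_NO/√M_NO) / Σ(n_i/√M_i)
= (2.62/√30.01) / (2.62/√30.01 + 2.38/√20.18) = 0.4783/(0.4783 + 0.5298) = 0.474.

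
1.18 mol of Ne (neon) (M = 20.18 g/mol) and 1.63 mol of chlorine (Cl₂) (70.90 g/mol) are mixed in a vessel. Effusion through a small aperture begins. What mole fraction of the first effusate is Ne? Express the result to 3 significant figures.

0.576

Effusion rate of each component ∝ n_i/√M_i (partial pressure × 1/√M).
Mole fraction of Ne in the effusate = (n_Ne/√M_Ne) / (n_Ne/√M_Ne + n_Cl₂/√M_Cl₂)
= (1.18/√20.18) / (1.18/√20.18 + 1.63/√70.90) = 0.2627/(0.2627 + 0.1936) = 0.576.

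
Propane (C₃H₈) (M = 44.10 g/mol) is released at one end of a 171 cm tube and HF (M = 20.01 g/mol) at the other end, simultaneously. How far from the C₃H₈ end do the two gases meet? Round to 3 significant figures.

68.8 cm

Graham's law gives d_C₃H₈/d_HF = rate_C₃H₈/rate_HF = √(M_HF/M_C₃H₈) = √(20.01/44.10) = 0.6736.
With d_C₃H₈ + d_HF = 171 cm, d_HF = 171/(1 + 0.6736) = 102.2 cm.
d_C₃H₈ = 171 − 102.2 = 68.8 cm.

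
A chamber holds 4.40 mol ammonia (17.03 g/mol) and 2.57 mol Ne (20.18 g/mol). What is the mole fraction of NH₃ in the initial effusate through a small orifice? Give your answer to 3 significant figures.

0.651

Effusion rate of each component ∝ n_i/√M_i (partial pressure × 1/√M).
So x_NH₃ in the escaping gas = (n_NH₃/√M_NH₃) / Σ(n_i/√M_i)
= (4.40/√17.03) / (4.40/√17.03 + 2.57/√20.18) = 1.066/(1.066 + 0.5721) = 0.651.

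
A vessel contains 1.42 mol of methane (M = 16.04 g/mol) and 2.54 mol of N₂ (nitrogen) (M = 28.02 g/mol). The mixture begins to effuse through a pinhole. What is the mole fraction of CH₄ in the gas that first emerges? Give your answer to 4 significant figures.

Effusion rate of each component ∝ n_i/√M_i (partial pressure × 1/√M).
Mole fraction of CH₄ in the effusate = (n_CH₄/√M_CH₄) / (n_CH₄/√M_CH₄ + n_N₂/√M_N₂)
= (1.42/√16.04) / (1.42/√16.04 + 2.54/√28.02) = 0.3546/(0.3546 + 0.4798) = 0.4249.

0.4249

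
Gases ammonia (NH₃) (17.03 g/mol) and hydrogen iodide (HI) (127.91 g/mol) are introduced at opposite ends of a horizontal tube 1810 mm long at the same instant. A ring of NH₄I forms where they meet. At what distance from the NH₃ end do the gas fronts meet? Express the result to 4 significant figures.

Distances travelled in equal time are proportional to diffusion rates, so d_NH₃/d_HI = √(M_HI/M_NH₃) = √(127.91/17.03) = 2.741.
With d_NH₃ + d_HI = 1810 mm, d_HI = 1810/(1 + 2.741) = 483.9 mm.
d_NH₃ = 1810 − 483.9 = 1326 mm.

1326 mm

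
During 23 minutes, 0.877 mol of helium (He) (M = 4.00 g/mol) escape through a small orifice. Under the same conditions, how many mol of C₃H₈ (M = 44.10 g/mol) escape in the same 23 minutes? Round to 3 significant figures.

Using Graham's law: rate_C₃H₈/rate_He = √(M_He/M_C₃H₈) = √(4.00/44.10) = √0.09070 = 0.3012.
So the amount for C₃H₈ is 0.877 × 0.3012 = 0.264 mol.

0.264 mol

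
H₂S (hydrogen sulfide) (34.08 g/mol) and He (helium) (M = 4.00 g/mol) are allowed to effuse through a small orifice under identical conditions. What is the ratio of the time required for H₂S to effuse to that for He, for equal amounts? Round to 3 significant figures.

Since effusion rate ∝ 1/√M, t_H₂S/t_He = √(M_H₂S/M_He) = √(34.08/4.00) = √8.520 = 2.92.

2.92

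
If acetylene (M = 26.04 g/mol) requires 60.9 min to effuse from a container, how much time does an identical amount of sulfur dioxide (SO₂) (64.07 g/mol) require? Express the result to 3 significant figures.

95.5 min

Since effusion rate ∝ 1/√M, t_SO₂/t_C₂H₂ = √(M_SO₂/M_C₂H₂) = √(64.07/26.04) = √2.460 = 1.569.
So the time for SO₂ is 60.9 × 1.569 = 95.5 min.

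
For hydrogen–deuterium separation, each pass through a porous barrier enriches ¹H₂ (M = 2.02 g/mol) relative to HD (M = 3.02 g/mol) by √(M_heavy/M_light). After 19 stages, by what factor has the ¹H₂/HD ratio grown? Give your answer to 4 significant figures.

Each stage multiplies the ratio by α = √(3.02/2.02), so after 19 stages the overall factor is α^19 = (3.02/2.02)^(19/2).
= 1.49505^(19/2) = 45.63.

45.63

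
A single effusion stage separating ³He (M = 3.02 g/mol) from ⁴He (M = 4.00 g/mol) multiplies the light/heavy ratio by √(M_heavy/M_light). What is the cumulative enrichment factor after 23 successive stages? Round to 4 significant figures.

Each stage multiplies the ratio by α = √(4.00/3.02), so after 23 stages the overall factor is α^23 = (4.00/3.02)^(23/2).
= 1.32450^(23/2) = 25.33.

25.33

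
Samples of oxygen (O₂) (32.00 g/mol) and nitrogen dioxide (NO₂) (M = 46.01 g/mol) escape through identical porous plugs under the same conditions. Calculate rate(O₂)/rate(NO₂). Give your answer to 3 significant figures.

Using Graham's law: rate_O₂/rate_NO₂ = √(M_NO₂/M_O₂) = √(46.01/32.00) = √1.438 = 1.20.

1.20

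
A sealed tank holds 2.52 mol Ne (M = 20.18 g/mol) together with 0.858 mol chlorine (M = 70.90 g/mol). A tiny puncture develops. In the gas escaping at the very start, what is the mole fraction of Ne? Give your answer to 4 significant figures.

Effusion rate of each component ∝ n_i/√M_i (partial pressure × 1/√M).
Mole fraction of Ne in the effusate = (n_Ne/√M_Ne) / (n_Ne/√M_Ne + n_Cl₂/√M_Cl₂)
= (2.52/√20.18) / (2.52/√20.18 + 0.858/√70.90) = 0.5610/(0.5610 + 0.1019) = 0.8463.

0.8463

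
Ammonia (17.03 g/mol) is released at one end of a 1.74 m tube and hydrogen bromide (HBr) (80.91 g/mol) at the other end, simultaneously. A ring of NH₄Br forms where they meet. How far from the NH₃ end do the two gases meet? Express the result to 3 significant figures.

1.19 m

Graham's law gives d_NH₃/d_HBr = rate_NH₃/rate_HBr = √(M_HBr/M_NH₃) = √(80.91/17.03) = 2.180.
With d_NH₃ + d_HBr = 1.74 m, d_HBr = 1.74/(1 + 2.180) = 0.5472 m.
d_NH₃ = 1.74 − 0.5472 = 1.19 m.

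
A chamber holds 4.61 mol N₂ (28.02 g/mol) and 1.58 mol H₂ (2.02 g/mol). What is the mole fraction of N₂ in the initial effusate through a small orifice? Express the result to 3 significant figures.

Each component's effusion rate ∝ (its partial pressure)·(1/√M) ∝ n_i/√M_i.
So x_N₂ in the escaping gas = (n_N₂/√M_N₂) / Σ(n_i/√M_i)
= (4.61/√28.02) / (4.61/√28.02 + 1.58/√2.02) = 0.8709/(0.8709 + 1.112) = 0.439.

0.439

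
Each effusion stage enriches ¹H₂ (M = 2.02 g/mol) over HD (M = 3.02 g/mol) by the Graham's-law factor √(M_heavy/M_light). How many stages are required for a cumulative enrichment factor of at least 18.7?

Single-stage factor α = √(3.02/2.02), so ln α = ½ ln(1.49505) = 0.2011.
Need α^N ≥ 18.7 ⇒ N ≥ ln(18.7) / ln α = 2.929 / 0.2011 = 14.56.
So at least 15 stages are needed.

15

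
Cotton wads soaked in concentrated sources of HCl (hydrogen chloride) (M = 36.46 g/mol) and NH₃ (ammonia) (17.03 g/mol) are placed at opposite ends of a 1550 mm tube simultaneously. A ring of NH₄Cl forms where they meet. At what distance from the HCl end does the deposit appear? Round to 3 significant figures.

Distances travelled in equal time are proportional to diffusion rates, so d_HCl/d_NH₃ = √(M_NH₃/M_HCl) = √(17.03/36.46) = 0.6834.
With d_HCl + d_NH₃ = 1550 mm, d_NH₃ = 1550/(1 + 0.6834) = 920.7 mm.
d_HCl = 1550 − 920.7 = 629 mm.

629 mm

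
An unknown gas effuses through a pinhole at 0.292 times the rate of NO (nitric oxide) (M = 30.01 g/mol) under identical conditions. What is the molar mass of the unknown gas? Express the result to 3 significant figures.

Since effusion rate ∝ 1/√M, rate_X/rate_NO = √(M_NO/M_X).
0.292 = √(30.01/M_X)
M_X = 30.01 / 0.292² = 30.01 / 0.08526 = 352 g/mol

352 g/mol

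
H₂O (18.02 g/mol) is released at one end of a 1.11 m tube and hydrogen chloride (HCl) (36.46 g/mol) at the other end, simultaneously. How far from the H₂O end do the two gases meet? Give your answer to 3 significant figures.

Graham's law gives d_H₂O/d_HCl = rate_H₂O/rate_HCl = √(M_HCl/M_H₂O) = √(36.46/18.02) = 1.422.
With d_H₂O + d_HCl = 1.11 m, d_HCl = 1.11/(1 + 1.422) = 0.4582 m.
d_H₂O = 1.11 − 0.4582 = 0.652 m.

0.652 m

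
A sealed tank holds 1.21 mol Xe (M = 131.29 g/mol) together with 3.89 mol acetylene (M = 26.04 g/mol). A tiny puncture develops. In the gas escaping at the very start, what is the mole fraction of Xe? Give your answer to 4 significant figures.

0.1217

Rate_i ∝ x_i/√M_i (Graham's law weighted by mole fraction), so the effusate composition follows n_i/√M_i.
So x_Xe in the escaping gas = (n_Xe/√M_Xe) / Σ(n_i/√M_i)
= (1.21/√131.29) / (1.21/√131.29 + 3.89/√26.04) = 0.1056/(0.1056 + 0.7623) = 0.1217.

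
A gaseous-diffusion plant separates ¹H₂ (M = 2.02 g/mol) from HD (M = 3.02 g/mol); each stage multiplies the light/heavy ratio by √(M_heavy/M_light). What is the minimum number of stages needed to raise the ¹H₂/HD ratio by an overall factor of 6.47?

Single-stage factor α = √(3.02/2.02), so ln α = ½ ln(1.49505) = 0.2011.
Need α^N ≥ 6.47 ⇒ N ≥ ln(6.47) / ln α = 1.867 / 0.2011 = 9.29.
Rounding up, N = 10 stages.

10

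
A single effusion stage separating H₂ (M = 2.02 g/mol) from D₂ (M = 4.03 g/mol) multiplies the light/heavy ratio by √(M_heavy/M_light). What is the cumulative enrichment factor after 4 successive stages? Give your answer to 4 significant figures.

Overall factor = α^4 with α = √(4.03/2.02), i.e. (4.03/2.02)^(4/2).
= 1.99505^2 = 3.980.

3.980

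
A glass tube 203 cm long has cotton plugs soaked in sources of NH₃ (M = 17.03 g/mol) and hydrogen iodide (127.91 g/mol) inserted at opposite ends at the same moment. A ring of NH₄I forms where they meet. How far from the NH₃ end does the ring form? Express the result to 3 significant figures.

In equal time, each gas travels a distance ∝ its rate ∝ 1/√M, so d_NH₃/d_HI = √(M_HI/M_NH₃) = √(127.91/17.03) = 2.741.
With d_NH₃ + d_HI = 203 cm, d_HI = 203/(1 + 2.741) = 54.27 cm.
d_NH₃ = 203 − 54.27 = 149 cm.

149 cm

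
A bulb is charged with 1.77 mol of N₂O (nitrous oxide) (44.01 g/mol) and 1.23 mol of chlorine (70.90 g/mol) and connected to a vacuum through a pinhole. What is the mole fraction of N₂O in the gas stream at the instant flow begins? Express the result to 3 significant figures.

Each component's effusion rate ∝ (its partial pressure)·(1/√M) ∝ n_i/√M_i.
x_N₂O(eff) = (n_N₂O/√M_N₂O) / (n_N₂O/√M_N₂O + n_Cl₂/√M_Cl₂)
= (1.77/√44.01) / (1.77/√44.01 + 1.23/√70.90) = 0.2668/(0.2668 + 0.1461) = 0.646.

0.646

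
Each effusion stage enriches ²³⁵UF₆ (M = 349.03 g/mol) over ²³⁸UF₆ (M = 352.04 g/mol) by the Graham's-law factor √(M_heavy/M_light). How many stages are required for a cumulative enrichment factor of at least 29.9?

792

Per stage α = (352.04/349.03)^(1/2) = 1.00862^0.5, giving ln α = 0.004293.
Need α^N ≥ 29.9 ⇒ N ≥ ln(29.9) / ln α = 3.398 / 0.004293 = 791.40.
Minimum whole number of stages: N = 792.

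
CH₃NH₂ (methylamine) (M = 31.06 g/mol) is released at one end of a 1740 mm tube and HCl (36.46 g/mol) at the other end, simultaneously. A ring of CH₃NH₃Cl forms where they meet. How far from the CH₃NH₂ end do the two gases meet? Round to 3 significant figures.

905 mm

The fronts meet when d_CH₃NH₂ + d_HCl = L with d_CH₃NH₂/d_HCl = √(M_HCl/M_CH₃NH₂) (Graham's law). Here √(M_HCl/M_CH₃NH₂) = √(36.46/31.06) = 1.083.
With d_CH₃NH₂ + d_HCl = 1740 mm, d_HCl = 1740/(1 + 1.083) = 835.2 mm.
d_CH₃NH₂ = 1740 − 835.2 = 905 mm.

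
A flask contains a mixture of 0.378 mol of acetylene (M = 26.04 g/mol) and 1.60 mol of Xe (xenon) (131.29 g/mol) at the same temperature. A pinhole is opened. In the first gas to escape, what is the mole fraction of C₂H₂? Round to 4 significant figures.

0.3466

Effusion rate of each component ∝ n_i/√M_i (partial pressure × 1/√M).
x_C₂H₂(eff) = (n_C₂H₂/√M_C₂H₂) / (n_C₂H₂/√M_C₂H₂ + n_Xe/√M_Xe)
= (0.378/√26.04) / (0.378/√26.04 + 1.60/√131.29) = 0.07407/(0.07407 + 0.1396) = 0.3466.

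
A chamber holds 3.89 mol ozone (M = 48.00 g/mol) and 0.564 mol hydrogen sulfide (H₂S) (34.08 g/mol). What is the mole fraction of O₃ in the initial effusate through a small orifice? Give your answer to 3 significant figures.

Effusion rate of each component ∝ n_i/√M_i (partial pressure × 1/√M).
So x_O₃ in the escaping gas = (n_O₃/√M_O₃) / Σ(n_i/√M_i)
= (3.89/√48.00) / (3.89/√48.00 + 0.564/√34.08) = 0.5615/(0.5615 + 0.09661) = 0.853.

0.853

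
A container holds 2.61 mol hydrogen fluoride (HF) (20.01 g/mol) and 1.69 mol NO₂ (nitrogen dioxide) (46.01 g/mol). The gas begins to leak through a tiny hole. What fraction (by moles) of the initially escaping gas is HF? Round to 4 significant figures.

0.7008

The effusion rate of species i is ∝ p_i/√M_i ∝ n_i/√M_i.
So x_HF in the escaping gas = (n_HF/√M_HF) / Σ(n_i/√M_i)
= (2.61/√20.01) / (2.61/√20.01 + 1.69/√46.01) = 0.5835/(0.5835 + 0.2491) = 0.7008.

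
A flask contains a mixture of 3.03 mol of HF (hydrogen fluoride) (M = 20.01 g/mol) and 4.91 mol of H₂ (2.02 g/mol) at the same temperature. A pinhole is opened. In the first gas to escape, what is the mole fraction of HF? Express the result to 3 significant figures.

The effusion rate of species i is ∝ p_i/√M_i ∝ n_i/√M_i.
Mole fraction of HF in the effusate = (n_HF/√M_HF) / (n_HF/√M_HF + n_H₂/√M_H₂)
= (3.03/√20.01) / (3.03/√20.01 + 4.91/√2.02) = 0.6774/(0.6774 + 3.455) = 0.164.

0.164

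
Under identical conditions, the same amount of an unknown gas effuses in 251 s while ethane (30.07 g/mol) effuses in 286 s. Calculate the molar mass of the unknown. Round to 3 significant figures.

23.2 g/mol

By Graham's law, t_X/t_C₂H₆ = √(M_X/M_C₂H₆).
251/286 = 0.8776 = √(M_X/30.07)
M_X = 30.07 × 0.8776² = 30.07 × 0.7702 = 23.2 g/mol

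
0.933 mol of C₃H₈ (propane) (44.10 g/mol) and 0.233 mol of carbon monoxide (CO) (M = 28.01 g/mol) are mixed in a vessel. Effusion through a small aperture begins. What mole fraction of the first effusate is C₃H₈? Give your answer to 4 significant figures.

0.7614

The effusion rate of species i is ∝ p_i/√M_i ∝ n_i/√M_i.
x_C₃H₈(eff) = (n_C₃H₈/√M_C₃H₈) / (n_C₃H₈/√M_C₃H₈ + n_CO/√M_CO)
= (0.933/√44.10) / (0.933/√44.10 + 0.233/√28.01) = 0.1405/(0.1405 + 0.04403) = 0.7614.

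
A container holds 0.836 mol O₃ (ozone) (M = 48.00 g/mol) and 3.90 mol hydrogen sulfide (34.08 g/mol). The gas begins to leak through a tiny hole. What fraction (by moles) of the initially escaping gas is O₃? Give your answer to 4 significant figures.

0.1530

Each component's effusion rate ∝ (its partial pressure)·(1/√M) ∝ n_i/√M_i.
x_O₃(eff) = (n_O₃/√M_O₃) / (n_O₃/√M_O₃ + n_H₂S/√M_H₂S)
= (0.836/√48.00) / (0.836/√48.00 + 3.90/√34.08) = 0.1207/(0.1207 + 0.6681) = 0.1530.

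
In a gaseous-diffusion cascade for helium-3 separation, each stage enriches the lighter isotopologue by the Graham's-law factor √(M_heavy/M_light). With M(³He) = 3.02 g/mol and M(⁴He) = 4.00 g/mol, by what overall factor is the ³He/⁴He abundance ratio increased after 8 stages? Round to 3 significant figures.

The single-stage factor is √(M_heavy/M_light), so 8 stages give [√(4.00/3.02)]^8 = (4.00/3.02)^(8/2).
= 1.32450^4 = 3.08.

3.08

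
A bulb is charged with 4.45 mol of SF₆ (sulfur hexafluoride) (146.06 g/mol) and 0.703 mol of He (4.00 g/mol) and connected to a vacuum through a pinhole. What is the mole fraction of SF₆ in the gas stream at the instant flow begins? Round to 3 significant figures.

Effusion rate of each component ∝ n_i/√M_i (partial pressure × 1/√M).
Mole fraction of SF₆ in the effusate = (n_SF₆/√M_SF₆) / (n_SF₆/√M_SF₆ + n_He/√M_He)
= (4.45/√146.06) / (4.45/√146.06 + 0.703/√4.00) = 0.3682/(0.3682 + 0.3515) = 0.512.

0.512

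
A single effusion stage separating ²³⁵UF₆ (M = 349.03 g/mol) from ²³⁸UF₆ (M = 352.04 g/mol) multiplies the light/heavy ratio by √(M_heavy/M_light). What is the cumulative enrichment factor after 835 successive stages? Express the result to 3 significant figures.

Each stage multiplies the ratio by α = √(352.04/349.03), so after 835 stages the overall factor is α^835 = (352.04/349.03)^(835/2).
= 1.00862^(835/2) = 36.1.

36.1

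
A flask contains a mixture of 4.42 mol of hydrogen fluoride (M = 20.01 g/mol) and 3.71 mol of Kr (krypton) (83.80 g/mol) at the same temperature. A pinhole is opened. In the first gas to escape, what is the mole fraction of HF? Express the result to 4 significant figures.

0.7091

Each component's effusion rate ∝ (its partial pressure)·(1/√M) ∝ n_i/√M_i.
So x_HF in the escaping gas = (n_HF/√M_HF) / Σ(n_i/√M_i)
= (4.42/√20.01) / (4.42/√20.01 + 3.71/√83.80) = 0.9881/(0.9881 + 0.4053) = 0.7091.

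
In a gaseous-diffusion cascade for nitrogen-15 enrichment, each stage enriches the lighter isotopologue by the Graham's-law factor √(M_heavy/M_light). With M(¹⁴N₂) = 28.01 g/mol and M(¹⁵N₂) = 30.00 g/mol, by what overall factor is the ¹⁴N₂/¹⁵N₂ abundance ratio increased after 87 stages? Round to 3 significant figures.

Each stage multiplies the ratio by α = √(30.00/28.01), so after 87 stages the overall factor is α^87 = (30.00/28.01)^(87/2).
= 1.07105^(87/2) = 19.8.

19.8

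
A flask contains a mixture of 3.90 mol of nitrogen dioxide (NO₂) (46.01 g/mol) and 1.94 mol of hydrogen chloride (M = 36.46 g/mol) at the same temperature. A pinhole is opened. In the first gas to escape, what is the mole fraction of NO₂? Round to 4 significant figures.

0.6415

Each component's effusion rate ∝ (its partial pressure)·(1/√M) ∝ n_i/√M_i.
Mole fraction of NO₂ in the effusate = (n_NO₂/√M_NO₂) / (n_NO₂/√M_NO₂ + n_HCl/√M_HCl)
= (3.90/√46.01) / (3.90/√46.01 + 1.94/√36.46) = 0.5750/(0.5750 + 0.3213) = 0.6415.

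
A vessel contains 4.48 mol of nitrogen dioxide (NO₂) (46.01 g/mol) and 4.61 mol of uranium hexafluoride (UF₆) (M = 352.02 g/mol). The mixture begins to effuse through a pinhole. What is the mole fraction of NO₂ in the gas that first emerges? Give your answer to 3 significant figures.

Effusion rate of each component ∝ n_i/√M_i (partial pressure × 1/√M).
x_NO₂(eff) = (n_NO₂/√M_NO₂) / (n_NO₂/√M_NO₂ + n_UF₆/√M_UF₆)
= (4.48/√46.01) / (4.48/√46.01 + 4.61/√352.02) = 0.6605/(0.6605 + 0.2457) = 0.729.

0.729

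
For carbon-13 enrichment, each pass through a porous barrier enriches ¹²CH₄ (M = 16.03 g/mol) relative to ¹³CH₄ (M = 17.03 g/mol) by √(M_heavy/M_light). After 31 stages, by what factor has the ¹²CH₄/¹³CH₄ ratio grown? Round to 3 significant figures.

2.55

The single-stage factor is √(M_heavy/M_light), so 31 stages give [√(17.03/16.03)]^31 = (17.03/16.03)^(31/2).
= 1.06238^(31/2) = 2.55.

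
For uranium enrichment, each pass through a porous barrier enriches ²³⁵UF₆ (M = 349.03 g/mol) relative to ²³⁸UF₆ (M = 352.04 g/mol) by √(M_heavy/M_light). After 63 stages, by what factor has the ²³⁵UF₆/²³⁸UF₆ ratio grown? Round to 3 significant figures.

Overall factor = α^63 with α = √(352.04/349.03), i.e. (352.04/349.03)^(63/2).
= 1.00862^(63/2) = 1.31.

1.31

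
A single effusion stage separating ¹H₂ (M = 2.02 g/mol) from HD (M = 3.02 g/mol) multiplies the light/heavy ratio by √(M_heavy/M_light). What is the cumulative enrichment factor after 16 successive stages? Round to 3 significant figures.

After 16 stages the ratio has grown by (√(3.02/2.02))^16 = (3.02/2.02)^(16/2).
= 1.49505^8 = 25.0.

25.0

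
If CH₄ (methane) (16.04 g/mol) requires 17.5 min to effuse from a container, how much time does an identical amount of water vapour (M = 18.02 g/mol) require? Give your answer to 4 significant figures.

18.55 min

Graham's law gives t_H₂O/t_CH₄ = √(M_H₂O/M_CH₄) = √(18.02/16.04) = √1.123 = 1.060.
So the time for H₂O is 17.5 × 1.060 = 18.55 min.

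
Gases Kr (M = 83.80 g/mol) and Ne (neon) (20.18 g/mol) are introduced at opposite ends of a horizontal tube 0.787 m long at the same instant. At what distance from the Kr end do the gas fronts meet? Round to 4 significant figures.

0.2591 m

The fronts meet when d_Kr + d_Ne = L with d_Kr/d_Ne = √(M_Ne/M_Kr) (Graham's law). Here √(M_Ne/M_Kr) = √(20.18/83.80) = 0.4907.
With d_Kr + d_Ne = 0.787 m, d_Ne = 0.787/(1 + 0.4907) = 0.5279 m.
d_Kr = 0.787 − 0.5279 = 0.2591 m.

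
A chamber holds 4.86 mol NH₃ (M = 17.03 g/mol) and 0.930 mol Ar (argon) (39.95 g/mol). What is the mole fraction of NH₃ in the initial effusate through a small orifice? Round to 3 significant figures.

0.889

Each component's effusion rate ∝ (its partial pressure)·(1/√M) ∝ n_i/√M_i.
So x_NH₃ in the escaping gas = (n_NH₃/√M_NH₃) / Σ(n_i/√M_i)
= (4.86/√17.03) / (4.86/√17.03 + 0.930/√39.95) = 1.178/(1.178 + 0.1471) = 0.889.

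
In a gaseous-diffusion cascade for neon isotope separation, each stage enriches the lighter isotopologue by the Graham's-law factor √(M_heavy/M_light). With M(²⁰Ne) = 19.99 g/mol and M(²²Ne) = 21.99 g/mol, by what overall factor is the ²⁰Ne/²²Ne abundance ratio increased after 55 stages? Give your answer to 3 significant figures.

13.8

The single-stage factor is √(M_heavy/M_light), so 55 stages give [√(21.99/19.99)]^55 = (21.99/19.99)^(55/2).
= 1.10005^(55/2) = 13.8.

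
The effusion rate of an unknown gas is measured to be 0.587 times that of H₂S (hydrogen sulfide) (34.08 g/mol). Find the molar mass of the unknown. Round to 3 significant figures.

Since effusion rate ∝ 1/√M, rate_X/rate_H₂S = √(M_H₂S/M_X).
0.587 = √(34.08/M_X)
M_X = 34.08 / 0.587² = 34.08 / 0.3446 = 98.9 g/mol

98.9 g/mol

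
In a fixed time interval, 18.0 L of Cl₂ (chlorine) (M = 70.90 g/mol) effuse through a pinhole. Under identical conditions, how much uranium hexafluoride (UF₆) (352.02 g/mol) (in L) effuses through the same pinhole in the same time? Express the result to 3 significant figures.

Since effusion rate ∝ 1/√M, rate_UF₆/rate_Cl₂ = √(M_Cl₂/M_UF₆) = √(70.90/352.02) = √0.2014 = 0.4488.
So the volume for UF₆ is 18.0 × 0.4488 = 8.08 L.

8.08 L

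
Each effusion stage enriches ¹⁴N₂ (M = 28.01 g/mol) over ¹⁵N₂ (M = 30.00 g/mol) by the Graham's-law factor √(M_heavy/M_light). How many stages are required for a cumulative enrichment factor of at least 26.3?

96

Per stage α = (30.00/28.01)^(1/2) = 1.07105^0.5, giving ln α = 0.03432.
Need α^N ≥ 26.3 ⇒ N ≥ ln(26.3) / ln α = 3.270 / 0.03432 = 95.27.
Rounding up, N = 96 stages.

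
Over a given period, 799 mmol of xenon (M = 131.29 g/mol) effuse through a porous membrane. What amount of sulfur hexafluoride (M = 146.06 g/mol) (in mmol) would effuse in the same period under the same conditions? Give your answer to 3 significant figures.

758 mmol

Graham's law gives rate_SF₆/rate_Xe = √(M_Xe/M_SF₆) = √(131.29/146.06) = √0.8989 = 0.9481.
So the amount for SF₆ is 799 × 0.9481 = 758 mmol.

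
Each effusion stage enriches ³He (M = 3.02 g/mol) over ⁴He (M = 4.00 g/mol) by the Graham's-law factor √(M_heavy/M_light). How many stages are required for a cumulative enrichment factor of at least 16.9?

Single-stage factor α = √(4.00/3.02), so ln α = ½ ln(1.32450) = 0.1405.
Need α^N ≥ 16.9 ⇒ N ≥ ln(16.9) / ln α = 2.827 / 0.1405 = 20.12.
Minimum whole number of stages: N = 21.

21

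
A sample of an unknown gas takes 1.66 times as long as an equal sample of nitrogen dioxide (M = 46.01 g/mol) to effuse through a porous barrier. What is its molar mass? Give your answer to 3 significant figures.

127 g/mol

Since effusion rate ∝ 1/√M, t_X/t_NO₂ = √(M_X/M_NO₂).
1.66 = √(M_X/46.01)
M_X = 46.01 × 1.66² = 46.01 × 2.756 = 127 g/mol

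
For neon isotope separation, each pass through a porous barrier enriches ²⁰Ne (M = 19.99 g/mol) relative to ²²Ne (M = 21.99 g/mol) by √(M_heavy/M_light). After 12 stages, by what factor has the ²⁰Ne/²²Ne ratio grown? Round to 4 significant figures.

1.772

Overall factor = α^12 with α = √(21.99/19.99), i.e. (21.99/19.99)^(12/2).
= 1.10005^6 = 1.772.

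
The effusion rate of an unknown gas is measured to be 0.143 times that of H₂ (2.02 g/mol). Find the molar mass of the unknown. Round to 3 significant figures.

By Graham's law, rate_X/rate_H₂ = √(M_H₂/M_X).
0.143 = √(2.02/M_X)
M_X = 2.02 / 0.143² = 2.02 / 0.02045 = 98.8 g/mol

98.8 g/mol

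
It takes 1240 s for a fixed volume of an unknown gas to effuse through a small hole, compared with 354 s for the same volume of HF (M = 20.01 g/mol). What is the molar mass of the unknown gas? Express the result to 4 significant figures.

Graham's law gives t_X/t_HF = √(M_X/M_HF).
1240/354 = 3.503 = √(M_X/20.01)
M_X = 20.01 × 3.503² = 20.01 × 12.27 = 245.5 g/mol

245.5 g/mol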